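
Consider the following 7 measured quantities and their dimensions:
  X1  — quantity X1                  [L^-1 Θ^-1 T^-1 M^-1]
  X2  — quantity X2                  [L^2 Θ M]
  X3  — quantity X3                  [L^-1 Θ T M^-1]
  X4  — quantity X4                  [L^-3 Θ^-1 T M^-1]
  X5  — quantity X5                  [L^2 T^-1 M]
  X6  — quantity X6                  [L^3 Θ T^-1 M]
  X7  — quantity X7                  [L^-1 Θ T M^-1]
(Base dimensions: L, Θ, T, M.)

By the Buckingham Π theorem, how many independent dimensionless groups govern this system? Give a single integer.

4

Exponent matrix [L,Θ,T,M] × [X1,X2,X3,X4,X5,X6,X7]:
  L: [-1  2 -1 -3  2  3 -1]
  Θ: [-1  1  1 -1  0  1  1]
  T: [-1  0  1  1 -1 -1  1]
  M: [-1  1 -1 -1  1  1 -1]
Row reduction gives pivot columns X1,X2,X3; rank = 3
n=7, r=3 ⇒ 4 dimensionless groups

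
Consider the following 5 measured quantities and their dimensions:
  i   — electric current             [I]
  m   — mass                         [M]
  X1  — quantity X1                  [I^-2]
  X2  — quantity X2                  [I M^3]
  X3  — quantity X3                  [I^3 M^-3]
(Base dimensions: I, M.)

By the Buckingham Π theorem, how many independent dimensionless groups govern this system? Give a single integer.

Dimensional matrix (I×M by i×m×X1×X2×X3):
  I: [ 1  0 -2  1  3]
  M: [ 0  1  0  3 -3]
Row reduction gives pivot columns i,m; rank = 2
5 vars − rank 2 = 3 Π groups

3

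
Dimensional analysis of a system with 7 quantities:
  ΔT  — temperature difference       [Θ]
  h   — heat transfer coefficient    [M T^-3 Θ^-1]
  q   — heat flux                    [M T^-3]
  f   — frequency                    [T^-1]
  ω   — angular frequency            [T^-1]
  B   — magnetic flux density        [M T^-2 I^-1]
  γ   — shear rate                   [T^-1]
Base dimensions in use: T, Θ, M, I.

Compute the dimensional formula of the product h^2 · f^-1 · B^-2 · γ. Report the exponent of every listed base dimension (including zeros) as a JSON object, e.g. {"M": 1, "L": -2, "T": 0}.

Exponent matrix [T,Θ,M,I] × [ΔT,h,q,f,ω,B,γ]:
  T: [ 0 -3 -3 -1 -1 -2 -1]
  Θ: [ 1 -1  0  0  0  0  0]
  M: [ 0  1  1  0  0  1  0]
  I: [ 0  0  0  0  0 -1  0]
  [T]: (2)·-3+(-1)·-1+(-2)·-2+(1)·-1 = -2
  [Θ]: (2)·-1+(-1)·0+(-2)·0+(1)·0 = -2
  [M]: (2)·1+(-1)·0+(-2)·1+(1)·0 = 0
  [I]: (2)·0+(-1)·0+(-2)·-1+(1)·0 = 2
⇒ T^-2 Θ^-2 I^2

{"T": -2, "Θ": -2, "M": 0, "I": 2}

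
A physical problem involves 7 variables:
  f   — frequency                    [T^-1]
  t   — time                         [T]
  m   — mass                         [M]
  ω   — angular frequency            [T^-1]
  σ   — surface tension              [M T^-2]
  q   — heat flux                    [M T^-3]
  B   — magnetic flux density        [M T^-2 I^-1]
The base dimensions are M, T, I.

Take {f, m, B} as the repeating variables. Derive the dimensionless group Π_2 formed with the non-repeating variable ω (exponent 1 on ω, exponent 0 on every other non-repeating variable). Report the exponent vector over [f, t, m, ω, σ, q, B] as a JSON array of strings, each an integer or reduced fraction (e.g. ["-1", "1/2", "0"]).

["-1", "0", "0", "1", "0", "0", "0"]

Exponent matrix [M,T,I] × [f,t,m,ω,σ,q,B]:
  M: [ 0  0  1  0  1  1  1]
  T: [-1  1  0 -1 -2 -3 -2]
  I: [ 0  0  0  0  0  0 -1]
Echelon form has 3 nonzero rows (pivots: f,m,B)
Repeat: f,m,B; free: t,ω,σ,q
RREF:
  r0: [   1   -1    0    1    2    3    0]
  r1: [   0    0    1    0    1    1    0]
  r2: [   0    0    0    0    0    0    1]
Fix exponent of ω at 1, t at 0, σ at 0, q at 0; solve each RREF row for its pivot's exponent:
  r0: exp(f) + (1)·1 = 0 ⇒ exp(f) = -1
  r1: exp(m) + (0)·1 = 0 ⇒ exp(m) = 0
  r2: exp(B) + (0)·1 = 0 ⇒ exp(B) = 0
Π_2 = f^-1 · ω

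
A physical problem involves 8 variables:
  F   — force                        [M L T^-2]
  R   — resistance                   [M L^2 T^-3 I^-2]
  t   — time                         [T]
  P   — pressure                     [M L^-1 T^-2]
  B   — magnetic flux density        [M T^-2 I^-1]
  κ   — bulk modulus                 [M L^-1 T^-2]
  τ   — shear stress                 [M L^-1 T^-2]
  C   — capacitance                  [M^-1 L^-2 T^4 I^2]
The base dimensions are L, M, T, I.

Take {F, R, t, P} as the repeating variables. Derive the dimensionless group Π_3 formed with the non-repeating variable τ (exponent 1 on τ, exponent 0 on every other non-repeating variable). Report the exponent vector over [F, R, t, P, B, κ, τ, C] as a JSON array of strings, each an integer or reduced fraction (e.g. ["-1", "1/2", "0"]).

["0", "0", "0", "-1", "0", "0", "1", "0"]

Write exponents as rows L,M,T,I / cols F,R,t,P,B,κ,τ,C:
  L: [ 1  2  0 -1  0 -1 -1 -2]
  M: [ 1  1  0  1  1  1  1 -1]
  T: [-2 -3  1 -2 -2 -2 -2  4]
  I: [ 0 -2  0  0 -1  0  0  2]
Echelon form has 4 nonzero rows (pivots: F,R,t,P)
Pivot set = {F,R,t,P}, free = {B,κ,τ,C}
RREF:
  r0: [   1    0    0    0 -1/4    0    0    0]
  r1: [   0    1    0    0  1/2    0    0   -1]
  r2: [   0    0    1    0  1/2    0    0    1]
  r3: [   0    0    0    1  3/4    1    1    0]
Fix exponent of τ at 1, B at 0, κ at 0, C at 0; solve each RREF row for its pivot's exponent:
  r0: exp(F) + (0)·1 = 0 ⇒ exp(F) = 0
  r1: exp(R) + (0)·1 = 0 ⇒ exp(R) = 0
  r2: exp(t) + (0)·1 = 0 ⇒ exp(t) = 0
  r3: exp(P) + (1)·1 = 0 ⇒ exp(P) = -1
Π_3 = P^-1 · τ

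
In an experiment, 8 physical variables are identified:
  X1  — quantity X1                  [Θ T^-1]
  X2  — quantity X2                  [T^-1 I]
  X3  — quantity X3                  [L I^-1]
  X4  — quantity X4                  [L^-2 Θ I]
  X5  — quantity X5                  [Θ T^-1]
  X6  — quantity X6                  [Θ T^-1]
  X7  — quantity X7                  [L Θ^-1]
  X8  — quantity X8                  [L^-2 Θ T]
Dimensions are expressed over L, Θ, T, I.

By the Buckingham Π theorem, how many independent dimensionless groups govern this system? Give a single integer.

5

Dimensional matrix (L×Θ×T×I by X1×X2×X3×X4×X5×X6×X7×X8):
  L: [ 0  0  1 -2  0  0  1 -2]
  Θ: [ 1  0  0  1  1  1 -1  1]
  T: [-1 -1  0  0 -1 -1  0  1]
  I: [ 0  1 -1  1  0  0  0  0]
RREF → pivots at {X1,X2,X3} ⇒ r = 3
Π count = n − r = 8 − 3 = 5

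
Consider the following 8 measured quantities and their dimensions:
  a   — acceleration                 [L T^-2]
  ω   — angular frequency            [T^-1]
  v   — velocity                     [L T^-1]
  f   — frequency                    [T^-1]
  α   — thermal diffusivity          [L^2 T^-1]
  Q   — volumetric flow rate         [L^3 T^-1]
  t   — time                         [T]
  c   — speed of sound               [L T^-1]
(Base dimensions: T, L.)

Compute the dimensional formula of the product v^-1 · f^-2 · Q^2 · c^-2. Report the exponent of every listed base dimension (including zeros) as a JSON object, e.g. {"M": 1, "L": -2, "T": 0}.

{"T": 3, "L": 3}

Dimensional matrix (T×L by a×ω×v×f×α×Q×t×c):
  T: [-2 -1 -1 -1 -1 -1  1 -1]
  L: [ 1  0  1  0  2  3  0  1]
  [T]: (-1)·-1+(-2)·-1+(2)·-1+(-2)·-1 = 3
  [L]: (-1)·1+(-2)·0+(2)·3+(-2)·1 = 3
⇒ T^3 L^3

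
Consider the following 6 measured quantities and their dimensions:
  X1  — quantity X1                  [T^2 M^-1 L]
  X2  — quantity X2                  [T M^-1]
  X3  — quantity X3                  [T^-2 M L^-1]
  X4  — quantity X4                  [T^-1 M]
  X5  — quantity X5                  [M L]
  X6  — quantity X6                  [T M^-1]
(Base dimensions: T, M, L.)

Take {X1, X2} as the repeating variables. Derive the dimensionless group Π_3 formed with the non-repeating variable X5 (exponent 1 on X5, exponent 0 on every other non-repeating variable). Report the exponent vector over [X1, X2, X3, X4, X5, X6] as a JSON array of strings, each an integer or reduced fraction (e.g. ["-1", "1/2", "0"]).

["-1", "2", "0", "0", "1", "0"]

Write exponents as rows T,M,L / cols X1,X2,X3,X4,X5,X6:
  T: [ 2  1 -2 -1  0  1]
  M: [-1 -1  1  1  1 -1]
  L: [ 1  0 -1  0  1  0]
Row reduction gives pivot columns X1,X2; rank = 2
Pivot set = {X1,X2}, free = {X3,X4,X5,X6}
RREF:
  r0: [   1    0   -1    0    1    0]
  r1: [   0    1    0   -1   -2    1]
  r2: [   0    0    0    0    0    0]
Fix exponent of X5 at 1, X3 at 0, X4 at 0, X6 at 0; solve each RREF row for its pivot's exponent:
  r0: exp(X1) + (1)·1 = 0 ⇒ exp(X1) = -1
  r1: exp(X2) + (-2)·1 = 0 ⇒ exp(X2) = 2
Π_3 = X1^-1 · X2^2 · X5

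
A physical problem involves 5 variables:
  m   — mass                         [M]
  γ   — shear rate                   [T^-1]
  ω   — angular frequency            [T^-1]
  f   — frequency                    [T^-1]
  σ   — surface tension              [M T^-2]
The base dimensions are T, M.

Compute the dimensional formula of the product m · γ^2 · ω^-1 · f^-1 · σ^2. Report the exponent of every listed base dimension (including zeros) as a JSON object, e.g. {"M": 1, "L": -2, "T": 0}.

Write exponents as rows T,M / cols m,γ,ω,f,σ:
  T: [ 0 -1 -1 -1 -2]
  M: [ 1  0  0  0  1]
  [T]: (1)·0+(2)·-1+(-1)·-1+(-1)·-1+(2)·-2 = -4
  [M]: (1)·1+(2)·0+(-1)·0+(-1)·0+(2)·1 = 3
⇒ T^-4 M^3

{"T": -4, "M": 3}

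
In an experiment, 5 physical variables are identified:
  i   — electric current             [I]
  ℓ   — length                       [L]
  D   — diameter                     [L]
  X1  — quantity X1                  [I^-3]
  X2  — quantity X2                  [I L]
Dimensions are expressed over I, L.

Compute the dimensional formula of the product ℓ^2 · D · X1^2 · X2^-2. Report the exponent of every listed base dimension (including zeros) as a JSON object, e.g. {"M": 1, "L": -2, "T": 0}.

{"I": -8, "L": 1}

Write exponents as rows I,L / cols i,ℓ,D,X1,X2:
  I: [ 1  0  0 -3  1]
  L: [ 0  1  1  0  1]
  [I]: (2)·0+(1)·0+(2)·-3+(-2)·1 = -8
  [L]: (2)·1+(1)·1+(2)·0+(-2)·1 = 1
⇒ I^-8 L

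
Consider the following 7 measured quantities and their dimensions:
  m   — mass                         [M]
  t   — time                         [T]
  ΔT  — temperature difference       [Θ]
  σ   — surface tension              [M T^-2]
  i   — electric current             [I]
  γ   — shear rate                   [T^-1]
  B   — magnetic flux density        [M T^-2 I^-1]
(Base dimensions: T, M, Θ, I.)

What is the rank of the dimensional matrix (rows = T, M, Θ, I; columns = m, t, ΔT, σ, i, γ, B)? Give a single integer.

Exponent matrix [T,M,Θ,I] × [m,t,ΔT,σ,i,γ,B]:
  T: [ 0  1  0 -2  0 -1 -2]
  M: [ 1  0  0  1  0  0  1]
  Θ: [ 0  0  1  0  0  0  0]
  I: [ 0  0  0  0  1  0 -1]
RREF → pivots at {m,t,ΔT,i} ⇒ r = 4

4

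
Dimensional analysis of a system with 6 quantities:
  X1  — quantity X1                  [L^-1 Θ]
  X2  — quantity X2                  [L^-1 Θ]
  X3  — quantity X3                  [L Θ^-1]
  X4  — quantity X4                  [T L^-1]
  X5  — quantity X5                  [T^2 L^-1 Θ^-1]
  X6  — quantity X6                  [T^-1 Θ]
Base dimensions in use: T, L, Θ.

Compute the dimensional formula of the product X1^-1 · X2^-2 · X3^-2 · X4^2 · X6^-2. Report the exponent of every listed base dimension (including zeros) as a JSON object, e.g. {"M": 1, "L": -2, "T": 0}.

{"T": 4, "L": -1, "Θ": -3}

Write exponents as rows T,L,Θ / cols X1,X2,X3,X4,X5,X6:
  T: [ 0  0  0  1  2 -1]
  L: [-1 -1  1 -1 -1  0]
  Θ: [ 1  1 -1  0 -1  1]
  [T]: (-1)·0+(-2)·0+(-2)·0+(2)·1+(-2)·-1 = 4
  [L]: (-1)·-1+(-2)·-1+(-2)·1+(2)·-1+(-2)·0 = -1
  [Θ]: (-1)·1+(-2)·1+(-2)·-1+(2)·0+(-2)·1 = -3
⇒ T^4 L^-1 Θ^-3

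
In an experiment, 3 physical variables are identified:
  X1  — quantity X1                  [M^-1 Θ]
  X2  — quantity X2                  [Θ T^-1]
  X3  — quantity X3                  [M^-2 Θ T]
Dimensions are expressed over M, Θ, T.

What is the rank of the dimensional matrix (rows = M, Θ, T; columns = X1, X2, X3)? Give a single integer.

2

Exponent matrix [M,Θ,T] × [X1,X2,X3]:
  M: [-1  0 -2]
  Θ: [ 1  1  1]
  T: [ 0 -1  1]
RREF → pivots at {X1,X2} ⇒ r = 2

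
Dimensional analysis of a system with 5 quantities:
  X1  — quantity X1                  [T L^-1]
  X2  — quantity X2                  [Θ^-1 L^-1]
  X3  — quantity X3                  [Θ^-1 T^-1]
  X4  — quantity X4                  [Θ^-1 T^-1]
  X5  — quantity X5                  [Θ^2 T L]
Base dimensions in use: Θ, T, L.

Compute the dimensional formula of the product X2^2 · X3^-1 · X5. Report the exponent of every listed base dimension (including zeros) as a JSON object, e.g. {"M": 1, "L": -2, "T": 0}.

Exponent matrix [Θ,T,L] × [X1,X2,X3,X4,X5]:
  Θ: [ 0 -1 -1 -1  2]
  T: [ 1  0 -1 -1  1]
  L: [-1 -1  0  0  1]
  [Θ]: (2)·-1+(-1)·-1+(1)·2 = 1
  [T]: (2)·0+(-1)·-1+(1)·1 = 2
  [L]: (2)·-1+(-1)·0+(1)·1 = -1
⇒ Θ T^2 L^-1

{"Θ": 1, "T": 2, "L": -1}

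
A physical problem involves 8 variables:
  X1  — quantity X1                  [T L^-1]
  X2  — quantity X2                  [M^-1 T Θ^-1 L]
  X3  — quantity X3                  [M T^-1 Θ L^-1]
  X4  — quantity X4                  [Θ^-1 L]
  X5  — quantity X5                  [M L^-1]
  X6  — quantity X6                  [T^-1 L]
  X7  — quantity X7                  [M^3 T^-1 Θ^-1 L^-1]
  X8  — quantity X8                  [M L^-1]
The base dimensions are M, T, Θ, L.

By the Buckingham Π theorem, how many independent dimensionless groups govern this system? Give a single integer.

5

Dimensional matrix (M×T×Θ×L by X1×X2×X3×X4×X5×X6×X7×X8):
  M: [ 0 -1  1  0  1  0  3  1]
  T: [ 1  1 -1  0  0 -1 -1  0]
  Θ: [ 0 -1  1 -1  0  0 -1  0]
  L: [-1  1 -1  1 -1  1 -1 -1]
Echelon form has 3 nonzero rows (pivots: X1,X2,X4)
Π count = n − r = 8 − 3 = 5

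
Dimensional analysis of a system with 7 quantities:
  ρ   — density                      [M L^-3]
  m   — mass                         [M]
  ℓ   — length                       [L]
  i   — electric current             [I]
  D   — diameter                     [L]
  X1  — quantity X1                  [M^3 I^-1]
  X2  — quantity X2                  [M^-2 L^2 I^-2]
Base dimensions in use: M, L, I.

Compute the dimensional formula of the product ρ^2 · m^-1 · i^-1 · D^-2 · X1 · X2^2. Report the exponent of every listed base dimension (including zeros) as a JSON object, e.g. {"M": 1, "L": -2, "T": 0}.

Write exponents as rows M,L,I / cols ρ,m,ℓ,i,D,X1,X2:
  M: [ 1  1  0  0  0  3 -2]
  L: [-3  0  1  0  1  0  2]
  I: [ 0  0  0  1  0 -1 -2]
  [M]: (2)·1+(-1)·1+(-1)·0+(-2)·0+(1)·3+(2)·-2 = 0
  [L]: (2)·-3+(-1)·0+(-1)·0+(-2)·1+(1)·0+(2)·2 = -4
  [I]: (2)·0+(-1)·0+(-1)·1+(-2)·0+(1)·-1+(2)·-2 = -6
⇒ L^-4 I^-6

{"M": 0, "L": -4, "I": -6}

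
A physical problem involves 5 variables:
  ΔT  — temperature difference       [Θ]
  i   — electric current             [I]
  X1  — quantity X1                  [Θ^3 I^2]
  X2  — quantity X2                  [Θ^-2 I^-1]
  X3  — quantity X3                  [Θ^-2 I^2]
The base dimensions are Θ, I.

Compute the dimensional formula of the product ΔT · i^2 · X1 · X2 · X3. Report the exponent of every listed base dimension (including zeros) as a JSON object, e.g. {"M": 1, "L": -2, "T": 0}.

Exponent matrix [Θ,I] × [ΔT,i,X1,X2,X3]:
  Θ: [ 1  0  3 -2 -2]
  I: [ 0  1  2 -1  2]
  [Θ]: (1)·1+(2)·0+(1)·3+(1)·-2+(1)·-2 = 0
  [I]: (1)·0+(2)·1+(1)·2+(1)·-1+(1)·2 = 5
⇒ I^5

{"Θ": 0, "I": 5}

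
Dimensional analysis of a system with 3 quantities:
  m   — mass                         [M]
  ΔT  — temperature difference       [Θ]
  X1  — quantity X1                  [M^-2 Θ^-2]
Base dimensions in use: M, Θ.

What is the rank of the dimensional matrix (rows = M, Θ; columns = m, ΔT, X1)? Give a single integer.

Dimensional matrix (M×Θ by m×ΔT×X1):
  M: [ 1  0 -2]
  Θ: [ 0  1 -2]
RREF → pivots at {m,ΔT} ⇒ r = 2

2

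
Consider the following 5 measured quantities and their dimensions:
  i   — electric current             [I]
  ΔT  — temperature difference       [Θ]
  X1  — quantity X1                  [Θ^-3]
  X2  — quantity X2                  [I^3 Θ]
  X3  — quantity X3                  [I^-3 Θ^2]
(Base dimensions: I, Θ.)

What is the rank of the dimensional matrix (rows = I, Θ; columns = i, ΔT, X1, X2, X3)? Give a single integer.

2

Write exponents as rows I,Θ / cols i,ΔT,X1,X2,X3:
  I: [ 1  0  0  3 -3]
  Θ: [ 0  1 -3  1  2]
Row reduction gives pivot columns i,ΔT; rank = 2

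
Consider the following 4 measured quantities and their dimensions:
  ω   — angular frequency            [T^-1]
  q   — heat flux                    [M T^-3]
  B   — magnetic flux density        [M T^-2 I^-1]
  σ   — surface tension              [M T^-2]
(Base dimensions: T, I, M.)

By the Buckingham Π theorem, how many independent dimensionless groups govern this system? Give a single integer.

Dimensional matrix (T×I×M by ω×q×B×σ):
  T: [-1 -3 -2 -2]
  I: [ 0  0 -1  0]
  M: [ 0  1  1  1]
Echelon form has 3 nonzero rows (pivots: ω,q,B)
4 vars − rank 3 = 1 Π group

1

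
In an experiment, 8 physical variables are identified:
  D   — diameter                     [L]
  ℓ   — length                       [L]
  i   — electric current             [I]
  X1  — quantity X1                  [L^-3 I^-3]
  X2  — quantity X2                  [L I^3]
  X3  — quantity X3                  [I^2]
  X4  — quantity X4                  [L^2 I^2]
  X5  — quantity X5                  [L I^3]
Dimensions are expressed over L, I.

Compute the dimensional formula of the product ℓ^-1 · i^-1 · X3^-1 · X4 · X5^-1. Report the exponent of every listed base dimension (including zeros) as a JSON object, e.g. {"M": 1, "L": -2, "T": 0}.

{"L": 0, "I": -4}

Exponent matrix [L,I] × [D,ℓ,i,X1,X2,X3,X4,X5]:
  L: [ 1  1  0 -3  1  0  2  1]
  I: [ 0  0  1 -3  3  2  2  3]
  [L]: (-1)·1+(-1)·0+(-1)·0+(1)·2+(-1)·1 = 0
  [I]: (-1)·0+(-1)·1+(-1)·2+(1)·2+(-1)·3 = -4
⇒ I^-4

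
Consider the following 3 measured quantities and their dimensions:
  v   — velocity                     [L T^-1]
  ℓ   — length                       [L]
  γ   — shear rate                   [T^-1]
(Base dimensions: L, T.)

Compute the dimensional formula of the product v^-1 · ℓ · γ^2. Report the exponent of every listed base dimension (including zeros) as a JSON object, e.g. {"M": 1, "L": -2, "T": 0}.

Exponent matrix [L,T] × [v,ℓ,γ]:
  L: [ 1  1  0]
  T: [-1  0 -1]
  [L]: (-1)·1+(1)·1+(2)·0 = 0
  [T]: (-1)·-1+(1)·0+(2)·-1 = -1
⇒ T^-1

{"L": 0, "T": -1}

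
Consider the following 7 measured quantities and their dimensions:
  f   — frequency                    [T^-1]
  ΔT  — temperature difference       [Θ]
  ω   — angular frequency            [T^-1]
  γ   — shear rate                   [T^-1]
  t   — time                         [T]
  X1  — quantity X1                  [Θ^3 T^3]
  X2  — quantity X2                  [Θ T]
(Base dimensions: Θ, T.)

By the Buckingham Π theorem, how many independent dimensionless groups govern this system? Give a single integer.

5

Write exponents as rows Θ,T / cols f,ΔT,ω,γ,t,X1,X2:
  Θ: [ 0  1  0  0  0  3  1]
  T: [-1  0 -1 -1  1  3  1]
Echelon form has 2 nonzero rows (pivots: f,ΔT)
Π count = n − r = 7 − 2 = 5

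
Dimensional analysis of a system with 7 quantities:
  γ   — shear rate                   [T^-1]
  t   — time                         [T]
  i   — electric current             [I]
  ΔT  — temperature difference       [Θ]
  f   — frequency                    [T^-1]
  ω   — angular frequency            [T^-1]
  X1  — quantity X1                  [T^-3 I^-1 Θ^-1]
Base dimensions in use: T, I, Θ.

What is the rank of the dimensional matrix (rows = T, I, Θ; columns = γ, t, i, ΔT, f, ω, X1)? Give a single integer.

3

Dimensional matrix (T×I×Θ by γ×t×i×ΔT×f×ω×X1):
  T: [-1  1  0  0 -1 -1 -3]
  I: [ 0  0  1  0  0  0 -1]
  Θ: [ 0  0  0  1  0  0 -1]
Row reduction gives pivot columns γ,i,ΔT; rank = 3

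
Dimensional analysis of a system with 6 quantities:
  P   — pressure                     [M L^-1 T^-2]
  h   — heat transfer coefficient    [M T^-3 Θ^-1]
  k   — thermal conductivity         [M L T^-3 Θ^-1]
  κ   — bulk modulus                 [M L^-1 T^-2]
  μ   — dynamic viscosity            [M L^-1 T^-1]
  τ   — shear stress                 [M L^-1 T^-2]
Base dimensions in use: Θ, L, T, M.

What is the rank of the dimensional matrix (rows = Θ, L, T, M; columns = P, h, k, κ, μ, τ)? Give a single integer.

4

Write exponents as rows Θ,L,T,M / cols P,h,k,κ,μ,τ:
  Θ: [ 0 -1 -1  0  0  0]
  L: [-1  0  1 -1 -1 -1]
  T: [-2 -3 -3 -2 -1 -2]
  M: [ 1  1  1  1  1  1]
Echelon form has 4 nonzero rows (pivots: P,h,k,μ)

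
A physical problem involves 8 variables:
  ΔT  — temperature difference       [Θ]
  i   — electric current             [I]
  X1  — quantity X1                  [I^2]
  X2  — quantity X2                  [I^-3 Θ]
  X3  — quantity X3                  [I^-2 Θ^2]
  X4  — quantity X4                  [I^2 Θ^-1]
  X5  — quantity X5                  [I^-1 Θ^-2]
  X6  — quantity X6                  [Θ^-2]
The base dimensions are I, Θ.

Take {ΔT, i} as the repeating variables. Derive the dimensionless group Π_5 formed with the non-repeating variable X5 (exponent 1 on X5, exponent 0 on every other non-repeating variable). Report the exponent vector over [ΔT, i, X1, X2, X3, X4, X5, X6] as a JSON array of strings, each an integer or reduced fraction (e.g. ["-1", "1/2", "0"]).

Write exponents as rows I,Θ / cols ΔT,i,X1,X2,X3,X4,X5,X6:
  I: [ 0  1  2 -3 -2  2 -1  0]
  Θ: [ 1  0  0  1  2 -1 -2 -2]
Row reduction gives pivot columns ΔT,i; rank = 2
Repeat: ΔT,i; free: X1,X2,X3,X4,X5,X6
RREF:
  r0: [   1    0    0    1    2   -1   -2   -2]
  r1: [   0    1    2   -3   -2    2   -1    0]
Fix exponent of X5 at 1, X1 at 0, X2 at 0, X3 at 0, X4 at 0, X6 at 0; solve each RREF row for its pivot's exponent:
  r0: exp(ΔT) + (-2)·1 = 0 ⇒ exp(ΔT) = 2
  r1: exp(i) + (-1)·1 = 0 ⇒ exp(i) = 1
Π_5 = ΔT^2 · i · X5

["2", "1", "0", "0", "0", "0", "1", "0"]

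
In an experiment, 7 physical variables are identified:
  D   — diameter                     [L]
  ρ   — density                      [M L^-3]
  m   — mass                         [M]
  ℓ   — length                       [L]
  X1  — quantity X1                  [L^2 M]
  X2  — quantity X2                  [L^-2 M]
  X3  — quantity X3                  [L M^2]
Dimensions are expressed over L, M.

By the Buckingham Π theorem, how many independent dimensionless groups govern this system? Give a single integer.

Exponent matrix [L,M] × [D,ρ,m,ℓ,X1,X2,X3]:
  L: [ 1 -3  0  1  2 -2  1]
  M: [ 0  1  1  0  1  1  2]
Echelon form has 2 nonzero rows (pivots: D,ρ)
n=7, r=2 ⇒ 5 dimensionless groups

5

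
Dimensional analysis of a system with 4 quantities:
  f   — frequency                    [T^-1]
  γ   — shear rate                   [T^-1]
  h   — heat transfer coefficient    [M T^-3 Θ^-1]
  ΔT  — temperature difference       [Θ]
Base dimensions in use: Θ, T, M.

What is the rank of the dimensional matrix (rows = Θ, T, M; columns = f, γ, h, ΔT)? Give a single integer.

Dimensional matrix (Θ×T×M by f×γ×h×ΔT):
  Θ: [ 0  0 -1  1]
  T: [-1 -1 -3  0]
  M: [ 0  0  1  0]
RREF → pivots at {f,h,ΔT} ⇒ r = 3

3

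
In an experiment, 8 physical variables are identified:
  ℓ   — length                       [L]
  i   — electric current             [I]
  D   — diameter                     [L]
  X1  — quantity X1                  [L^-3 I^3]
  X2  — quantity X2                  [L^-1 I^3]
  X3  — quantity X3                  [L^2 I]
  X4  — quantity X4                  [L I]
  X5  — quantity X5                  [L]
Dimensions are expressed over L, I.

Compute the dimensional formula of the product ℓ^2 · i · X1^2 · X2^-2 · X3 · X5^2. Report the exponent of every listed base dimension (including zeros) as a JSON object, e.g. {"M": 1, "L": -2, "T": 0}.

Dimensional matrix (L×I by ℓ×i×D×X1×X2×X3×X4×X5):
  L: [ 1  0  1 -3 -1  2  1  1]
  I: [ 0  1  0  3  3  1  1  0]
  [L]: (2)·1+(1)·0+(2)·-3+(-2)·-1+(1)·2+(2)·1 = 2
  [I]: (2)·0+(1)·1+(2)·3+(-2)·3+(1)·1+(2)·0 = 2
⇒ L^2 I^2

{"L": 2, "I": 2}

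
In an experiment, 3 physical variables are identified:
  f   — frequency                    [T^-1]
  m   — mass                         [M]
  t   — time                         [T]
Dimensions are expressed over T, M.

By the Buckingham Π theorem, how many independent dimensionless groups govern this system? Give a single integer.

Write exponents as rows T,M / cols f,m,t:
  T: [-1  0  1]
  M: [ 0  1  0]
RREF → pivots at {f,m} ⇒ r = 2
Π count = n − r = 3 − 2 = 1

1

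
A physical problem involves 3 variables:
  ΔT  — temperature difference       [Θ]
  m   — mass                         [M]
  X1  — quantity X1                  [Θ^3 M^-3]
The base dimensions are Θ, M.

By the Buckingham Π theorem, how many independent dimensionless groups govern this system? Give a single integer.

Exponent matrix [Θ,M] × [ΔT,m,X1]:
  Θ: [ 1  0  3]
  M: [ 0  1 -3]
Row reduction gives pivot columns ΔT,m; rank = 2
3 vars − rank 2 = 1 Π group

1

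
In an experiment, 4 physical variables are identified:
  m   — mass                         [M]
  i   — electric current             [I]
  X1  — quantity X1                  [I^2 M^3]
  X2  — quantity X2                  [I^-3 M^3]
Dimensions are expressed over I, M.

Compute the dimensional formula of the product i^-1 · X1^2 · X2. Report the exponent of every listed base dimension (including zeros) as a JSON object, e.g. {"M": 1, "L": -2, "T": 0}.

{"I": 0, "M": 9}

Write exponents as rows I,M / cols m,i,X1,X2:
  I: [ 0  1  2 -3]
  M: [ 1  0  3  3]
  [I]: (-1)·1+(2)·2+(1)·-3 = 0
  [M]: (-1)·0+(2)·3+(1)·3 = 9
⇒ M^9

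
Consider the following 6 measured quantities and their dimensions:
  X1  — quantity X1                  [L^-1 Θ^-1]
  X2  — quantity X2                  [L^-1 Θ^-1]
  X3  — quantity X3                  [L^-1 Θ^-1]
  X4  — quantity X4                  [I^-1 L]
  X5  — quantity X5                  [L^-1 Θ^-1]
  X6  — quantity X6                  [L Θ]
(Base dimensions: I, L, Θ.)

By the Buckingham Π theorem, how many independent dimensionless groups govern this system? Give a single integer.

Dimensional matrix (I×L×Θ by X1×X2×X3×X4×X5×X6):
  I: [ 0  0  0 -1  0  0]
  L: [-1 -1 -1  1 -1  1]
  Θ: [-1 -1 -1  0 -1  1]
Row reduction gives pivot columns X1,X4; rank = 2
n=6, r=2 ⇒ 4 dimensionless groups

4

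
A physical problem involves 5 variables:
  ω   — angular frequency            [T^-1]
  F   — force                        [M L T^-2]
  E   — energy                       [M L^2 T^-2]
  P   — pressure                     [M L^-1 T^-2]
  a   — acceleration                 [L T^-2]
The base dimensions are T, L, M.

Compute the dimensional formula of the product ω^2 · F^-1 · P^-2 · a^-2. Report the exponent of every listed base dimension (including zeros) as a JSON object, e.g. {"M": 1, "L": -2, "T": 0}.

{"T": 8, "L": -1, "M": -3}

Exponent matrix [T,L,M] × [ω,F,E,P,a]:
  T: [-1 -2 -2 -2 -2]
  L: [ 0  1  2 -1  1]
  M: [ 0  1  1  1  0]
  [T]: (2)·-1+(-1)·-2+(-2)·-2+(-2)·-2 = 8
  [L]: (2)·0+(-1)·1+(-2)·-1+(-2)·1 = -1
  [M]: (2)·0+(-1)·1+(-2)·1+(-2)·0 = -3
⇒ T^8 L^-1 M^-3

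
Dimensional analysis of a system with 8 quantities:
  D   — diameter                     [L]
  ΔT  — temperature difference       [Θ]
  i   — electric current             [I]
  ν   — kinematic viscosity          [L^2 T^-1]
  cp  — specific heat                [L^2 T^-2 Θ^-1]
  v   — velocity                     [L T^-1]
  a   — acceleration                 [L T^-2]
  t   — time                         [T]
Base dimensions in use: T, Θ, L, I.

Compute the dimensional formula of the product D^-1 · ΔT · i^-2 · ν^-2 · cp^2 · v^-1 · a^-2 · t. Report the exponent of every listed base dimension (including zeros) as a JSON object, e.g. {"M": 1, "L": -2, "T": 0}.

{"T": 4, "Θ": -1, "L": -4, "I": -2}

Exponent matrix [T,Θ,L,I] × [D,ΔT,i,ν,cp,v,a,t]:
  T: [ 0  0  0 -1 -2 -1 -2  1]
  Θ: [ 0  1  0  0 -1  0  0  0]
  L: [ 1  0  0  2  2  1  1  0]
  I: [ 0  0  1  0  0  0  0  0]
  [T]: (-1)·0+(1)·0+(-2)·0+(-2)·-1+(2)·-2+(-1)·-1+(-2)·-2+(1)·1 = 4
  [Θ]: (-1)·0+(1)·1+(-2)·0+(-2)·0+(2)·-1+(-1)·0+(-2)·0+(1)·0 = -1
  [L]: (-1)·1+(1)·0+(-2)·0+(-2)·2+(2)·2+(-1)·1+(-2)·1+(1)·0 = -4
  [I]: (-1)·0+(1)·0+(-2)·1+(-2)·0+(2)·0+(-1)·0+(-2)·0+(1)·0 = -2
⇒ T^4 Θ^-1 L^-4 I^-2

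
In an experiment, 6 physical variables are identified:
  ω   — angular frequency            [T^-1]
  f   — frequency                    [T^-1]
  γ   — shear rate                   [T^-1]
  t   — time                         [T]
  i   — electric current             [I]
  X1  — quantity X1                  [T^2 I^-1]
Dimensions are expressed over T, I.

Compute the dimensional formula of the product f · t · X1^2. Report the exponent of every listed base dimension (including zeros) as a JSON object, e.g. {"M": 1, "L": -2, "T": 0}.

{"T": 4, "I": -2}

Write exponents as rows T,I / cols ω,f,γ,t,i,X1:
  T: [-1 -1 -1  1  0  2]
  I: [ 0  0  0  0  1 -1]
  [T]: (1)·-1+(1)·1+(2)·2 = 4
  [I]: (1)·0+(1)·0+(2)·-1 = -2
⇒ T^4 I^-2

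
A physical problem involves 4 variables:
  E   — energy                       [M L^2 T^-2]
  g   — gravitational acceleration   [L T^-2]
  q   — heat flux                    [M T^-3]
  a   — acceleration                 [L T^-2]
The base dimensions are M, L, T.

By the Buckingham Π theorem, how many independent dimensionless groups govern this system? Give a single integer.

1

Dimensional matrix (M×L×T by E×g×q×a):
  M: [ 1  0  1  0]
  L: [ 2  1  0  1]
  T: [-2 -2 -3 -2]
RREF → pivots at {E,g,q} ⇒ r = 3
n=4, r=3 ⇒ 1 dimensionless group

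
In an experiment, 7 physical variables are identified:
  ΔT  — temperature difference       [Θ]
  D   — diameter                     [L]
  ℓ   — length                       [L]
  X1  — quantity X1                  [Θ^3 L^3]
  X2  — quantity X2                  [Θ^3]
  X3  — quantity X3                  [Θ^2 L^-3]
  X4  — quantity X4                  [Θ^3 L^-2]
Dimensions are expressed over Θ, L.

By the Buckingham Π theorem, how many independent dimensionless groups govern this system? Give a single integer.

5

Exponent matrix [Θ,L] × [ΔT,D,ℓ,X1,X2,X3,X4]:
  Θ: [ 1  0  0  3  3  2  3]
  L: [ 0  1  1  3  0 -3 -2]
RREF → pivots at {ΔT,D} ⇒ r = 2
n=7, r=2 ⇒ 5 dimensionless groups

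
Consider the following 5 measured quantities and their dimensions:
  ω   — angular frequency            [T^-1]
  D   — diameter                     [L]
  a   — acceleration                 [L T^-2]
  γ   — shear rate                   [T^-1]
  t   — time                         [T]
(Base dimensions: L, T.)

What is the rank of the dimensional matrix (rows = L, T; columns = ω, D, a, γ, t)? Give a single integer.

2

Exponent matrix [L,T] × [ω,D,a,γ,t]:
  L: [ 0  1  1  0  0]
  T: [-1  0 -2 -1  1]
Row reduction gives pivot columns ω,D; rank = 2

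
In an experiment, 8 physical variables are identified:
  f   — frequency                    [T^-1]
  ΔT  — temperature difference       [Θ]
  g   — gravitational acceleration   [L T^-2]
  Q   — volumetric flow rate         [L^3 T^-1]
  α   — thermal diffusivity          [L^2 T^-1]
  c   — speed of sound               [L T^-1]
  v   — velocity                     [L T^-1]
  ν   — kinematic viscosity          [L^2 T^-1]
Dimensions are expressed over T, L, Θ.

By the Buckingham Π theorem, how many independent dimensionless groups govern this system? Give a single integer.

5

Exponent matrix [T,L,Θ] × [f,ΔT,g,Q,α,c,v,ν]:
  T: [-1  0 -2 -1 -1 -1 -1 -1]
  L: [ 0  0  1  3  2  1  1  2]
  Θ: [ 0  1  0  0  0  0  0  0]
Echelon form has 3 nonzero rows (pivots: f,ΔT,g)
Π count = n − r = 8 − 3 = 5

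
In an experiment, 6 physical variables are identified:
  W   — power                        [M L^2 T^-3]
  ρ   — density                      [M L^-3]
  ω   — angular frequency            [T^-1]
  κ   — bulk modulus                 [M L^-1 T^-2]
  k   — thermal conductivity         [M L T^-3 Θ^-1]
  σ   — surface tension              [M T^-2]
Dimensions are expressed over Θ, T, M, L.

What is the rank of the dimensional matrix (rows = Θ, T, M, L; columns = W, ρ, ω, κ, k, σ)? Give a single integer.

4

Write exponents as rows Θ,T,M,L / cols W,ρ,ω,κ,k,σ:
  Θ: [ 0  0  0  0 -1  0]
  T: [-3  0 -1 -2 -3 -2]
  M: [ 1  1  0  1  1  1]
  L: [ 2 -3  0 -1  1  0]
Row reduction gives pivot columns W,ρ,ω,k; rank = 4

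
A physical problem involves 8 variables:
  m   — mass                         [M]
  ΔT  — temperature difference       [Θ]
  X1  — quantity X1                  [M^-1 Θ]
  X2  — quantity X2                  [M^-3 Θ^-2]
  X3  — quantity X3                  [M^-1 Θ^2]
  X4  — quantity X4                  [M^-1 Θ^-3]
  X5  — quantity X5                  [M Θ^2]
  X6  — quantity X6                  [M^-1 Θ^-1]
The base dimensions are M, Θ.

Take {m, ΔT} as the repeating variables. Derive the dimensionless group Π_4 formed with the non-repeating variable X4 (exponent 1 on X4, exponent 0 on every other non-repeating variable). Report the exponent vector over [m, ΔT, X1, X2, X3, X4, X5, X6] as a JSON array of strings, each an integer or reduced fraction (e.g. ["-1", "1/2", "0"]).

["1", "3", "0", "0", "0", "1", "0", "0"]

Exponent matrix [M,Θ] × [m,ΔT,X1,X2,X3,X4,X5,X6]:
  M: [ 1  0 -1 -3 -1 -1  1 -1]
  Θ: [ 0  1  1 -2  2 -3  2 -1]
Echelon form has 2 nonzero rows (pivots: m,ΔT)
Pivot set = {m,ΔT}, free = {X1,X2,X3,X4,X5,X6}
RREF:
  r0: [   1    0   -1   -3   -1   -1    1   -1]
  r1: [   0    1    1   -2    2   -3    2   -1]
Fix exponent of X4 at 1, X1 at 0, X2 at 0, X3 at 0, X5 at 0, X6 at 0; solve each RREF row for its pivot's exponent:
  r0: exp(m) + (-1)·1 = 0 ⇒ exp(m) = 1
  r1: exp(ΔT) + (-3)·1 = 0 ⇒ exp(ΔT) = 3
Π_4 = m · ΔT^3 · X4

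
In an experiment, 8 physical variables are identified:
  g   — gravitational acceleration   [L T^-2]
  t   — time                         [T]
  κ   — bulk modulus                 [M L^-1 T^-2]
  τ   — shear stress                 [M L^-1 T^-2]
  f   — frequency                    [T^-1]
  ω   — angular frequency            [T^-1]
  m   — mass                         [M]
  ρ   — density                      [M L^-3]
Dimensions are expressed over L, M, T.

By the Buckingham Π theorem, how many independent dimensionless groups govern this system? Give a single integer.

Exponent matrix [L,M,T] × [g,t,κ,τ,f,ω,m,ρ]:
  L: [ 1  0 -1 -1  0  0  0 -3]
  M: [ 0  0  1  1  0  0  1  1]
  T: [-2  1 -2 -2 -1 -1  0  0]
RREF → pivots at {g,t,κ} ⇒ r = 3
Π count = n − r = 8 − 3 = 5

5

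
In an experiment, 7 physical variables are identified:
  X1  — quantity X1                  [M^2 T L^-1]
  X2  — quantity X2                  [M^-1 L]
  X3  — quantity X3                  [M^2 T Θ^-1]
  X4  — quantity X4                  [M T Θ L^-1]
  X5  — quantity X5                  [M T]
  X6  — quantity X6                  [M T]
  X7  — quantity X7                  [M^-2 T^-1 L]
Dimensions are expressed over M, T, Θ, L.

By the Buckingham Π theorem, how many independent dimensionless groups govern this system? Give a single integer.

4

Dimensional matrix (M×T×Θ×L by X1×X2×X3×X4×X5×X6×X7):
  M: [ 2 -1  2  1  1  1 -2]
  T: [ 1  0  1  1  1  1 -1]
  Θ: [ 0  0 -1  1  0  0  0]
  L: [-1  1  0 -1  0  0  1]
Echelon form has 3 nonzero rows (pivots: X1,X2,X3)
7 vars − rank 3 = 4 Π groups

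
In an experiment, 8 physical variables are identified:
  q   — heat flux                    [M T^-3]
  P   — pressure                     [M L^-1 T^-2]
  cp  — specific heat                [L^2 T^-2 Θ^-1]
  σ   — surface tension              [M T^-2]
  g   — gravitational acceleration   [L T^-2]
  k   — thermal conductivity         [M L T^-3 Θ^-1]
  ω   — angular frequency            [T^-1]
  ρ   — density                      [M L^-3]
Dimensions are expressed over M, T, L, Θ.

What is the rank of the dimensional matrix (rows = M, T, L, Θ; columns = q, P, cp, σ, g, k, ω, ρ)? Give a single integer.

Write exponents as rows M,T,L,Θ / cols q,P,cp,σ,g,k,ω,ρ:
  M: [ 1  1  0  1  0  1  0  1]
  T: [-3 -2 -2 -2 -2 -3 -1  0]
  L: [ 0 -1  2  0  1  1  0 -3]
  Θ: [ 0  0 -1  0  0 -1  0  0]
Row reduction gives pivot columns q,P,cp,σ; rank = 4

4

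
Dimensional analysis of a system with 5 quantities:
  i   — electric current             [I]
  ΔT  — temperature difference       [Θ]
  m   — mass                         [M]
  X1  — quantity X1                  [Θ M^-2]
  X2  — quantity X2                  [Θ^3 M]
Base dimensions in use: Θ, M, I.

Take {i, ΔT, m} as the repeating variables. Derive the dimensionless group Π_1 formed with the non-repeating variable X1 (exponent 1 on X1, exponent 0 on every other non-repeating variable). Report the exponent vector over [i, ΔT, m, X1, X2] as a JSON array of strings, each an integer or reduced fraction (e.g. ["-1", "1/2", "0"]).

["0", "-1", "2", "1", "0"]

Write exponents as rows Θ,M,I / cols i,ΔT,m,X1,X2:
  Θ: [ 0  1  0  1  3]
  M: [ 0  0  1 -2  1]
  I: [ 1  0  0  0  0]
RREF → pivots at {i,ΔT,m} ⇒ r = 3
Repeat: i,ΔT,m; free: X1,X2
RREF:
  r0: [   1    0    0    0    0]
  r1: [   0    1    0    1    3]
  r2: [   0    0    1   -2    1]
Fix exponent of X1 at 1, X2 at 0; solve each RREF row for its pivot's exponent:
  r0: exp(i) + (0)·1 = 0 ⇒ exp(i) = 0
  r1: exp(ΔT) + (1)·1 = 0 ⇒ exp(ΔT) = -1
  r2: exp(m) + (-2)·1 = 0 ⇒ exp(m) = 2
Π_1 = ΔT^-1 · m^2 · X1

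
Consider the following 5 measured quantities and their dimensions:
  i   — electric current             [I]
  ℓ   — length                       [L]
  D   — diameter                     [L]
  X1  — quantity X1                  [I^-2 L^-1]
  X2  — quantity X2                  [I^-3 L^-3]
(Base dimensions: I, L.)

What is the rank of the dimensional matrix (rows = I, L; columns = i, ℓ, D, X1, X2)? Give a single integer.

2

Exponent matrix [I,L] × [i,ℓ,D,X1,X2]:
  I: [ 1  0  0 -2 -3]
  L: [ 0  1  1 -1 -3]
RREF → pivots at {i,ℓ} ⇒ r = 2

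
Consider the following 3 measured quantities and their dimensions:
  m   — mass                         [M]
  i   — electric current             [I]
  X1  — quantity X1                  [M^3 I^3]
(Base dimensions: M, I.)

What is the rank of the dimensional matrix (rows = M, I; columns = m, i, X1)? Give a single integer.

2

Write exponents as rows M,I / cols m,i,X1:
  M: [ 1  0  3]
  I: [ 0  1  3]
RREF → pivots at {m,i} ⇒ r = 2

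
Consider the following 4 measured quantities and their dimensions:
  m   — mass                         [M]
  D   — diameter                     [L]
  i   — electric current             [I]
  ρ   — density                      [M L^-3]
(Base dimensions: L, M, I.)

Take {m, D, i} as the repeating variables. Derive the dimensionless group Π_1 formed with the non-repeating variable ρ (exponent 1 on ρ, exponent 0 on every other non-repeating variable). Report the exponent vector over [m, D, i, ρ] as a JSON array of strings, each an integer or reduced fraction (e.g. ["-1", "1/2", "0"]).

Exponent matrix [L,M,I] × [m,D,i,ρ]:
  L: [ 0  1  0 -3]
  M: [ 1  0  0  1]
  I: [ 0  0  1  0]
RREF → pivots at {m,D,i} ⇒ r = 3
Pivot set = {m,D,i}, free = {ρ}
RREF:
  r0: [   1    0    0    1]
  r1: [   0    1    0   -3]
  r2: [   0    0    1    0]
Fix exponent of ρ at 1; solve each RREF row for its pivot's exponent:
  r0: exp(m) + (1)·1 = 0 ⇒ exp(m) = -1
  r1: exp(D) + (-3)·1 = 0 ⇒ exp(D) = 3
  r2: exp(i) + (0)·1 = 0 ⇒ exp(i) = 0
Π_1 = m^-1 · D^3 · ρ

["-1", "3", "0", "1"]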